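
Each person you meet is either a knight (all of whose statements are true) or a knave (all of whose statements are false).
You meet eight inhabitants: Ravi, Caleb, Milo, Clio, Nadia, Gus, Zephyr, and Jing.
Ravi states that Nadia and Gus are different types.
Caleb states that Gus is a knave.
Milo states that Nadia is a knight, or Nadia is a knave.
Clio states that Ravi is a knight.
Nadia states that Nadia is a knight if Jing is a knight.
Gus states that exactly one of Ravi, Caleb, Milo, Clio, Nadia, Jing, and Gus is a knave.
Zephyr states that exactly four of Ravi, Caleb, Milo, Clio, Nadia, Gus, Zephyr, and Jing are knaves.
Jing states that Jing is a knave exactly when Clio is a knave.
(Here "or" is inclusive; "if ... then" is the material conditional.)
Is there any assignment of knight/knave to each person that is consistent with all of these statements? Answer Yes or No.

One consistent assignment: Ravi=knight, Caleb=knight, Milo=knight, Clio=knight, Nadia=knight, Gus=knave, Zephyr=knave, Jing=knave.

Yes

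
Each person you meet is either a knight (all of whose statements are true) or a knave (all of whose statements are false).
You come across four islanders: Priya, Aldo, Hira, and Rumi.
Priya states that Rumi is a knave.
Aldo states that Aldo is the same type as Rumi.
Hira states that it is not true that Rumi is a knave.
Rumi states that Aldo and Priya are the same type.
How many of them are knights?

2

The unique consistent assignment is Priya=knave, Aldo=knave, Hira=knight, Rumi=knight.
That has 2 knights.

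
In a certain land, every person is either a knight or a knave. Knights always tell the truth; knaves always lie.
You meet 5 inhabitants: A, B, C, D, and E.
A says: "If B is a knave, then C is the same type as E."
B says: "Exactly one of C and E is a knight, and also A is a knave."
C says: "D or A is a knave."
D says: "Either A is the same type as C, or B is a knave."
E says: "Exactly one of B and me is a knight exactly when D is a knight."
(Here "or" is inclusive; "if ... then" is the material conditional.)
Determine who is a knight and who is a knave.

A is a knight, so "if B is a knave, then C is the same type as E" must be true — and it is.
Since B is a knave, "exactly one of C and E is a knight, and also A is a knave" needs to be False, which holds.
As a knave, C's statement "D or A is a knave" should be False; it is.
D (knight): "either A is the same type as C, or B is a knave" — true. ✓
E is a knave; "exactly one of B and me is a knight exactly when D is a knight" is False, as required.

Knights: A and D. Knaves: B, C, and E.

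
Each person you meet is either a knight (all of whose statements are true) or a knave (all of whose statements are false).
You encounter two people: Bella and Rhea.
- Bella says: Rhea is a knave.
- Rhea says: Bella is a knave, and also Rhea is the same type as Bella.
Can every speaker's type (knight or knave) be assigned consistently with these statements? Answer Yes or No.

One consistent assignment: Bella=knight, Rhea=knave.

Yes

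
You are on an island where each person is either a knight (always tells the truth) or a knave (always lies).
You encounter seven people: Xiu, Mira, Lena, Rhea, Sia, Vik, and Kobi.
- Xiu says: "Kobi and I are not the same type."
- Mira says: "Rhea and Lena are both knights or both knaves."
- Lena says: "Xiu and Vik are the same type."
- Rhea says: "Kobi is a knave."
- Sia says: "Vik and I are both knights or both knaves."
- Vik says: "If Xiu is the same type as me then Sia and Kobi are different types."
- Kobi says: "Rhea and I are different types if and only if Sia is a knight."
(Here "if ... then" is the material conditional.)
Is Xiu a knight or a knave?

Consistent assignments: {Xiu=knave, Mira=knave, Lena=knave, Rhea=knight, Sia=knave, Vik=knight, Kobi=knave}
In every consistent assignment, Xiu is a knave.

Xiu is a knave.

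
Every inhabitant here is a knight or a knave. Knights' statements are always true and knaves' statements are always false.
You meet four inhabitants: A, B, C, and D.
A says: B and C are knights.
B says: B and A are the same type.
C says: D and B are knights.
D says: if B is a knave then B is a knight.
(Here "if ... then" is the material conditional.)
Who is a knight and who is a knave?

A is a knight, so "B and C are knights" must be True — and it is.
B is a knight; "B and A are the same type" is True, as required.
C is a knight, so "D and B are knights" must be True — and it is.
D is a knight, and the claim "if B is a knave then B is a knight" is indeed True.

Knights: A, B, C, and D. Knaves: none.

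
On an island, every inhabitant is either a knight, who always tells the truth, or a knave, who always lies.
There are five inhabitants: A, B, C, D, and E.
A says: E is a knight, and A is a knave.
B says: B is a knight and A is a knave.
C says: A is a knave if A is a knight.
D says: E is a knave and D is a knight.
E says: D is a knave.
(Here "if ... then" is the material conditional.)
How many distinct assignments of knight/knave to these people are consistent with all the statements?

2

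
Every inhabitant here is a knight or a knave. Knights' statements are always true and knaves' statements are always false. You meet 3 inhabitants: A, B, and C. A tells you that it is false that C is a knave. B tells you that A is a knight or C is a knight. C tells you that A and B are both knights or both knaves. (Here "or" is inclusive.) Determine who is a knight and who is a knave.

Knights: A, B, and C. Knaves: none.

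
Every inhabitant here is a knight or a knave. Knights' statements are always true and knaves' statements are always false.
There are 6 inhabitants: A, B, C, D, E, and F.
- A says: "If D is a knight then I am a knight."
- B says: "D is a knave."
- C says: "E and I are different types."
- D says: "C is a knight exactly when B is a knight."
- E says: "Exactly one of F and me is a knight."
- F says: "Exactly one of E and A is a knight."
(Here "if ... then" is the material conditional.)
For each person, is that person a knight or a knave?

Knights: D. Knaves: A, B, C, E, and F.

A is a knave, so "if D is a knight then I am a knight" must be false — and it is.
B is a knave; "D is a knave" is false, as required.
C is a knave, so "E and I are different types" must be false — and it is.
D is a knight, so "C is a knight exactly when B is a knight" must be True — and it is.
E is a knave; "exactly one of F and me is a knight" is false, as required.
F is a knave, and the claim "exactly one of E and A is a knight" is indeed false.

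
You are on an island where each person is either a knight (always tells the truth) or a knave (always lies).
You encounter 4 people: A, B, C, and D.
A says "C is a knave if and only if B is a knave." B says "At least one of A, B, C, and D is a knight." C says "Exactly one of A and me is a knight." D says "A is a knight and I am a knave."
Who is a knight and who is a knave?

Knights: B. Knaves: A, C, and D.

A is a knave, so "C is a knave if and only if B is a knave" must be false — and it is.
B is a knight, so "at least one of A, B, C, and D is a knight" must be True — and it is.
C is a knave, and the claim "exactly one of A and me is a knight" is indeed false.
D (knave): "A is a knight and I am a knave" — false. ✓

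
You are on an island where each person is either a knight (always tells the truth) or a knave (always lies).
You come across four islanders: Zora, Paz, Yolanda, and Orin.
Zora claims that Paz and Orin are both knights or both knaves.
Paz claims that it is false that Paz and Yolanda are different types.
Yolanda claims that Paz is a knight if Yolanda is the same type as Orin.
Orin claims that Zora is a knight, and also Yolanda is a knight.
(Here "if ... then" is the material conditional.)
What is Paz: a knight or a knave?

Paz is a knight.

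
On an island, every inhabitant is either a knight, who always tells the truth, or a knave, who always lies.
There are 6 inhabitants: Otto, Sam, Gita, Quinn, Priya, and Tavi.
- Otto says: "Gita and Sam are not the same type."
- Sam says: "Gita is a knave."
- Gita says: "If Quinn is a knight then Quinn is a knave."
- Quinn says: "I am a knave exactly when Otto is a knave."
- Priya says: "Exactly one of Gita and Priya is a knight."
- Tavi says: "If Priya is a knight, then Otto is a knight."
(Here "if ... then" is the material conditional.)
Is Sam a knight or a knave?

Consistent assignments: {Otto=knight, Sam=knight, Gita=knave, Quinn=knight, Priya=knight, Tavi=knight}; {Otto=knight, Sam=knight, Gita=knave, Quinn=knight, Priya=knave, Tavi=knight}
In every consistent assignment, Sam is a knight.

Sam is a knight.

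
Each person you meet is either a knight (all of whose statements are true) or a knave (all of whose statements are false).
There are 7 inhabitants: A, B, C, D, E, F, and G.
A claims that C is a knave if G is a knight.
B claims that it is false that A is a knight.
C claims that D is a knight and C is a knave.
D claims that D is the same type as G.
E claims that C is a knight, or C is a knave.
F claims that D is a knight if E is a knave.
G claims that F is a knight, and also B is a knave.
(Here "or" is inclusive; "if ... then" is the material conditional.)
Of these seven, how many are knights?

The unique consistent assignment is A=knight, B=knave, C=knave, D=knave, E=knight, F=knight, G=knight.
That has 4 knights.

4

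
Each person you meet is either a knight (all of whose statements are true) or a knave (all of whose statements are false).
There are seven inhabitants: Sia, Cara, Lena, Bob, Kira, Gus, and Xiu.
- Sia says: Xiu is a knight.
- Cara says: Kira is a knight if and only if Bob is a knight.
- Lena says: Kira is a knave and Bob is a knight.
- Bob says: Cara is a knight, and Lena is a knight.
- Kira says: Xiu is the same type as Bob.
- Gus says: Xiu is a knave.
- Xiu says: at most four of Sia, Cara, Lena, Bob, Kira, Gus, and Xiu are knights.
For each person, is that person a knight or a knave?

Sia is a knight, Cara is a knight, Lena is a knave, Bob is a knave, Kira is a knave, Gus is a knave, and Xiu is a knight.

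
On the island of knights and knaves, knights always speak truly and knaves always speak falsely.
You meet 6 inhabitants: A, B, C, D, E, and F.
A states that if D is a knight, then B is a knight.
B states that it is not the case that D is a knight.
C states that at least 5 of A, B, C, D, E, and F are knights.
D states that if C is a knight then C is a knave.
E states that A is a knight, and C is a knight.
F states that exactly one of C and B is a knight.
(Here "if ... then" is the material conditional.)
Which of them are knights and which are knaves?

Knights: D. Knaves: A, B, C, E, and F.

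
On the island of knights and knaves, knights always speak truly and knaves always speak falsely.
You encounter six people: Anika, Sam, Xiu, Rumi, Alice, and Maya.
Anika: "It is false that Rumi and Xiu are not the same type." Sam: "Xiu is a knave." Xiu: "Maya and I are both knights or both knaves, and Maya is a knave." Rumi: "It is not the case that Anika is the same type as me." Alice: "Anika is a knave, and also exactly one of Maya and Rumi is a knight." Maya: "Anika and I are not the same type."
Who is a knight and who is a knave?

Anika is a knave; "it is false that Rumi and Xiu are not the same type" is False, as required.
Sam (knight): "Xiu is a knave" — True. ✓
Since Xiu is a knave, "Maya and I are both knights or both knaves, and Maya is a knave" needs to be False, which holds.
Rumi (knight): "it is not the case that Anika is the same type as me" — True. ✓
Alice (knave): "Anika is a knave, and also exactly one of Maya and Rumi is a knight" — False. ✓
Maya is a knight, so "Anika and I are not the same type" must be True — and it is.

Knights: Sam, Rumi, and Maya. Knaves: Anika, Xiu, and Alice.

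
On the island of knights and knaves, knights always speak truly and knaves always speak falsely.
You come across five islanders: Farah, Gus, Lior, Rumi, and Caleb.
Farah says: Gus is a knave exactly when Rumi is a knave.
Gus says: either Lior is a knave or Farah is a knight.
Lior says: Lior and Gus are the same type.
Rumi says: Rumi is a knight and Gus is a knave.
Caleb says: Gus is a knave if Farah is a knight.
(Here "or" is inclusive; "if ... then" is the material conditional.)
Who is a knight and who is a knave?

Farah is a knave, and the claim "Gus is a knave exactly when Rumi is a knave" is indeed False.
Since Gus is a knight, "either Lior is a knave or Farah is a knight" needs to be true, which holds.
Lior is a knave, so "Lior and Gus are the same type" must be False — and it is.
As a knave, Rumi's statement "Rumi is a knight and Gus is a knave" should be False; it is.
Caleb is a knight; "Gus is a knave if Farah is a knight" is true, as required.

Knights: Gus and Caleb. Knaves: Farah, Lior, and Rumi.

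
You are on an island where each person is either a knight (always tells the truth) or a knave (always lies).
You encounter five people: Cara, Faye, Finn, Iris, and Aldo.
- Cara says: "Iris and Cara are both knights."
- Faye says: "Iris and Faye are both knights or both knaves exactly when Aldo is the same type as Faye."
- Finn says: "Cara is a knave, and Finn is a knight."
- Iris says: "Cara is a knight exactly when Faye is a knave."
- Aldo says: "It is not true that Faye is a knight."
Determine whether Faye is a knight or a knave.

Consistent assignments: {Cara=knave, Faye=knave, Finn=knight, Iris=knave, Aldo=knight}; {Cara=knave, Faye=knave, Finn=knave, Iris=knave, Aldo=knight}
In every consistent assignment, Faye is a knave.

Faye is a knave.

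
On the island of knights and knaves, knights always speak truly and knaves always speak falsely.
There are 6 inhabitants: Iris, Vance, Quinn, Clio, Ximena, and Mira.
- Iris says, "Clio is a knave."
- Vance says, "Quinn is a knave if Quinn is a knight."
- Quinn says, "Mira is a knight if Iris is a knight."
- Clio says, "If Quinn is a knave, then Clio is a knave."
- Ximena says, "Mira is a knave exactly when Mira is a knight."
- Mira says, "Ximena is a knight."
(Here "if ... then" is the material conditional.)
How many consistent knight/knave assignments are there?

1

Consistent assignments:
  Iris=knave, Vance=knave, Quinn=knight, Clio=knight, Ximena=knave, Mira=knave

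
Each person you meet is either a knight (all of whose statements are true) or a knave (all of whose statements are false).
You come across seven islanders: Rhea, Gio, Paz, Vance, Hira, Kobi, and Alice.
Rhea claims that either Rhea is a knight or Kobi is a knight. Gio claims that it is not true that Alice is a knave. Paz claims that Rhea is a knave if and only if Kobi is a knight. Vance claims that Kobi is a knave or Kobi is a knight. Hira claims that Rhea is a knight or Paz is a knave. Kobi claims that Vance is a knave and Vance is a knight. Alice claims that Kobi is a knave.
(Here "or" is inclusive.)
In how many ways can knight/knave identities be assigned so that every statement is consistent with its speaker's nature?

Consistent assignments:
  Rhea=knight, Gio=knight, Paz=knight, Vance=knight, Hira=knight, Kobi=knave, Alice=knight
  Rhea=knave, Gio=knight, Paz=knave, Vance=knight, Hira=knight, Kobi=knave, Alice=knight

2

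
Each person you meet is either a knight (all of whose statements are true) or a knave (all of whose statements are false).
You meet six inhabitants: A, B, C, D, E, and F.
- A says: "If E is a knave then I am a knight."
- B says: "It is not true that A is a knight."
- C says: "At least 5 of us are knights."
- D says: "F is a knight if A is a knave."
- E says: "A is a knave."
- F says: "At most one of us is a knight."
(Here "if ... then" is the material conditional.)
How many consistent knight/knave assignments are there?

1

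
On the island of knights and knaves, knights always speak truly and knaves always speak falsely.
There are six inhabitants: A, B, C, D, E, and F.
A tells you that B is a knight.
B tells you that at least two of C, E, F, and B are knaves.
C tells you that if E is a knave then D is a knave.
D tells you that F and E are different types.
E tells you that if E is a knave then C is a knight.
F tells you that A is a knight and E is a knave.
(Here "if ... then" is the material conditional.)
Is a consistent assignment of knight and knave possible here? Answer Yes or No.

Yes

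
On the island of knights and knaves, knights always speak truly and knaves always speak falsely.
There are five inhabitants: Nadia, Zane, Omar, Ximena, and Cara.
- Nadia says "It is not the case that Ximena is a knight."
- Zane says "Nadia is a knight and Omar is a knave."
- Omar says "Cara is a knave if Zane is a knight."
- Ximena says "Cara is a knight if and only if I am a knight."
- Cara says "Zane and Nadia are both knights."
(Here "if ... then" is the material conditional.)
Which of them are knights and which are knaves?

Knights: Nadia, Zane, and Cara. Knaves: Omar and Ximena.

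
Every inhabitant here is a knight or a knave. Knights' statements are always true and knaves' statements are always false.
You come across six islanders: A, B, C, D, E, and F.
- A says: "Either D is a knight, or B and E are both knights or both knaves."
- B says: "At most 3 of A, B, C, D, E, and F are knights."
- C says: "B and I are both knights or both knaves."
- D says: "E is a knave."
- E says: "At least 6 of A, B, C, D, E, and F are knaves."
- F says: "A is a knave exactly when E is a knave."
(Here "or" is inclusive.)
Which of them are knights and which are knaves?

A is a knight, B is a knight, C is a knave, D is a knight, E is a knave, and F is a knave.

A is a knight, so "either D is a knight, or B and E are both knights or both knaves" must be true — and it is.
B is a knight; "at most 3 of A, B, C, D, E, and F are knights" is true, as required.
As a knave, C's statement "B and I are both knights or both knaves" should be false; it is.
D (knight): "E is a knave" — true. ✓
E is a knave; "at least 6 of A, B, C, D, E, and F are knaves" is false, as required.
Since F is a knave, "A is a knave exactly when E is a knave" needs to be false, which holds.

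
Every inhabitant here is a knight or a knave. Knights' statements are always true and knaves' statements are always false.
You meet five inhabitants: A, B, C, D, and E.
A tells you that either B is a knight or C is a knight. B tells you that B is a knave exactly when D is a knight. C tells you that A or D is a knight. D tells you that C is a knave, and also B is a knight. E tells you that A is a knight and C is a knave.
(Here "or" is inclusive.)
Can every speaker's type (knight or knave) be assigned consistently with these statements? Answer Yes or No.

Yes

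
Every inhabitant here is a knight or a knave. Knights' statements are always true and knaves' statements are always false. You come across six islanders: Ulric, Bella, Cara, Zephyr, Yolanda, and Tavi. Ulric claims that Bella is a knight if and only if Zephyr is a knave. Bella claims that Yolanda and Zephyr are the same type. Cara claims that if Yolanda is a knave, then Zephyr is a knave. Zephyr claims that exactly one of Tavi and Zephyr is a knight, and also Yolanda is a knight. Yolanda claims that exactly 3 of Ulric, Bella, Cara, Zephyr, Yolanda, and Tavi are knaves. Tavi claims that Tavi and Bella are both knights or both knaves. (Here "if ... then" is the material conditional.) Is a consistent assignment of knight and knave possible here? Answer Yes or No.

Yes

One consistent assignment: Ulric=knight, Bella=knight, Cara=knight, Zephyr=knave, Yolanda=knave, Tavi=knight.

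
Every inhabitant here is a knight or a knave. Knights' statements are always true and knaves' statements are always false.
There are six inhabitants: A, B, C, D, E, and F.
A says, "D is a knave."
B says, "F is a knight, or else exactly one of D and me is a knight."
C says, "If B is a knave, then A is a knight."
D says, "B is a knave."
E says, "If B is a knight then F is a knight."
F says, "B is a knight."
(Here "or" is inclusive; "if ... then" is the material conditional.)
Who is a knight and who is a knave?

As a knight, A's statement "D is a knave" should be True; it is.
B (knight): "F is a knight, or else exactly one of D and me is a knight" — True. ✓
Since C is a knight, "if B is a knave, then A is a knight" needs to be True, which holds.
D is a knave, and the claim "B is a knave" is indeed false.
E is a knight, and the claim "if B is a knight then F is a knight" is indeed True.
F is a knight, so "B is a knight" must be True — and it is.

A is a knight, B is a knight, C is a knight, D is a knave, E is a knight, and F is a knight.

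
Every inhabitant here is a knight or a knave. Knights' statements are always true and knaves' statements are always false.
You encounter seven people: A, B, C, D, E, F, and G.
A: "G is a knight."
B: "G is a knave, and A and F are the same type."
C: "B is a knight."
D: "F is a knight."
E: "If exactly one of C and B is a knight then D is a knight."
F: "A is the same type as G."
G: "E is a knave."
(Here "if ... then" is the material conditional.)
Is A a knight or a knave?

A is a knave.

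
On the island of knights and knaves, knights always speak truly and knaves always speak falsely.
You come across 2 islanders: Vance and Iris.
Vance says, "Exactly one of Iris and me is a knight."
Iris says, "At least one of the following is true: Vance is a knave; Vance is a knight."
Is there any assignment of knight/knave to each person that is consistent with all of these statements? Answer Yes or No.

No

Checking all 4 assignments, each has at least one speaker whose statement's truth value contradicts their type.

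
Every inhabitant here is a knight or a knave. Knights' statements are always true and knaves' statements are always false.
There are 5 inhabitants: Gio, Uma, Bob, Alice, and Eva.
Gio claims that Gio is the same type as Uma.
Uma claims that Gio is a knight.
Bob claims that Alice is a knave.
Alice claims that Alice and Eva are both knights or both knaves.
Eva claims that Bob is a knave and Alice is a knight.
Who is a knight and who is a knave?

As a knight, Gio's statement "Gio is the same type as Uma" should be True; it is.
As a knight, Uma's statement "Gio is a knight" should be True; it is.
Since Bob is a knave, "Alice is a knave" needs to be false, which holds.
Alice (knight): "Alice and Eva are both knights or both knaves" — True. ✓
As a knight, Eva's statement "Bob is a knave and Alice is a knight" should be True; it is.

Gio is a knight, Uma is a knight, Bob is a knave, Alice is a knight, and Eva is a knight.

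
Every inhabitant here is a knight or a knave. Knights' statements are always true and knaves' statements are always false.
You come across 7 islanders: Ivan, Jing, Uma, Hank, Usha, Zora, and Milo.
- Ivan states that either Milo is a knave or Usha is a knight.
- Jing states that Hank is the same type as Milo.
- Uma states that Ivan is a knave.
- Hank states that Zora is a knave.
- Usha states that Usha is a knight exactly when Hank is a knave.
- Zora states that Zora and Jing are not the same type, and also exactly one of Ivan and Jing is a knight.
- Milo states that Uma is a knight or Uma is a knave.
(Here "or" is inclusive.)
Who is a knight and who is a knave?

Knights: Ivan, Usha, Zora, and Milo. Knaves: Jing, Uma, and Hank.

Ivan is a knight, and the claim "either Milo is a knave or Usha is a knight" is indeed true.
Jing (knave): "Hank is the same type as Milo" — false. ✓
As a knave, Uma's statement "Ivan is a knave" should be false; it is.
Hank (knave): "Zora is a knave" — false. ✓
Since Usha is a knight, "Usha is a knight exactly when Hank is a knave" needs to be true, which holds.
Zora is a knight, so "Zora and Jing are not the same type, and also exactly one of Ivan and Jing is a knight" must be true — and it is.
Since Milo is a knight, "Uma is a knight or Uma is a knave" needs to be true, which holds.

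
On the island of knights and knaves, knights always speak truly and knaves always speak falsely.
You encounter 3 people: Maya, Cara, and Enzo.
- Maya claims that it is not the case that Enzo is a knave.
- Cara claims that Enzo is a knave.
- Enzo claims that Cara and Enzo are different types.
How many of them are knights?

The unique consistent assignment is Maya=knight, Cara=knave, Enzo=knight.
That has 2 knights.

2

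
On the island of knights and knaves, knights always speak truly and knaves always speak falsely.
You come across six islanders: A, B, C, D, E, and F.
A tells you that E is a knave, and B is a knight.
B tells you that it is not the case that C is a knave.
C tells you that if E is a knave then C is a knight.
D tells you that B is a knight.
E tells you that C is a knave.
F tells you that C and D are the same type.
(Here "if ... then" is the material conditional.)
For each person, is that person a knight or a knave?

A is a knight, and the claim "E is a knave, and B is a knight" is indeed true.
B is a knight; "it is not the case that C is a knave" is true, as required.
C is a knight; "if E is a knave then C is a knight" is true, as required.
D is a knight, and the claim "B is a knight" is indeed true.
E is a knave, and the claim "C is a knave" is indeed false.
F is a knight, so "C and D are the same type" must be true — and it is.

Knights: A, B, C, D, and F. Knaves: E.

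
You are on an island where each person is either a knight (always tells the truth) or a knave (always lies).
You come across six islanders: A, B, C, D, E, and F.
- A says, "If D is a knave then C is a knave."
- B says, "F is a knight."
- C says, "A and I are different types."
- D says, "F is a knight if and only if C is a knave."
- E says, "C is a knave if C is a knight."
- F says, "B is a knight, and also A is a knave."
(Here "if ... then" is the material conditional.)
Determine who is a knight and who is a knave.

As a knave, A's statement "if D is a knave then C is a knave" should be false; it is.
B is a knight, so "F is a knight" must be True — and it is.
As a knight, C's statement "A and I are different types" should be True; it is.
D is a knave; "F is a knight if and only if C is a knave" is false, as required.
E is a knave, so "C is a knave if C is a knight" must be false — and it is.
F is a knight, so "B is a knight, and also A is a knave" must be True — and it is.

A is a knave, B is a knight, C is a knight, D is a knave, E is a knave, and F is a knight.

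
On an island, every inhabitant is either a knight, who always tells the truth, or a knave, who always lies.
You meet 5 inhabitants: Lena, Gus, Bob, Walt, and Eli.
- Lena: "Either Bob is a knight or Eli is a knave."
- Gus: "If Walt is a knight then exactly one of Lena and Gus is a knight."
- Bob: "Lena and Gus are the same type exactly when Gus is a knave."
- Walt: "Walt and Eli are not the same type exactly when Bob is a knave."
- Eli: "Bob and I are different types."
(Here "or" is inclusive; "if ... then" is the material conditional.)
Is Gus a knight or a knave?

Consistent assignments: {Lena=knight, Gus=knight, Bob=knave, Walt=knave, Eli=knave}
In every consistent assignment, Gus is a knight.

Gus is a knight.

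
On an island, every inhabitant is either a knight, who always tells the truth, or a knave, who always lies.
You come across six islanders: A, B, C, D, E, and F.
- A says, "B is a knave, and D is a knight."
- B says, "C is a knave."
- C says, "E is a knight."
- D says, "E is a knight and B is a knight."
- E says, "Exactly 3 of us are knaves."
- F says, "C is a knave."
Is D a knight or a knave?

D is a knave.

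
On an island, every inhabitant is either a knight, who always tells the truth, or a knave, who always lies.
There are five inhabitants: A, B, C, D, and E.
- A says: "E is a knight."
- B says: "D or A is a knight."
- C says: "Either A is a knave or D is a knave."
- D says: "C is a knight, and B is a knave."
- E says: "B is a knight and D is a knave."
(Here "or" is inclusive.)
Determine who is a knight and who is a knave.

Suppose A is a knave. Then A's statement "E is a knight" would have to be false. Checking the 16 ways to assign the others, none is consistent with every speaker.
(For instance, with B=knight, C=knight, D=knave, E=knight, A's claim "E is a knight" comes out true where it would need to be false.)
So A must be a knight, making "E is a knight" true. Taking A=knight, B=knight, C=knight, D=knave, E=knight, each remaining statement checks out:
  B (knight): "D or A is a knight" — true. ✓
  C (knight): "either A is a knave or D is a knave" — true. ✓
  D (knave): "C is a knight, and B is a knave" — false. ✓
  E (knight): "B is a knight and D is a knave" — true. ✓
This is the unique consistent assignment.

A is a knight, B is a knight, C is a knight, D is a knave, and E is a knight.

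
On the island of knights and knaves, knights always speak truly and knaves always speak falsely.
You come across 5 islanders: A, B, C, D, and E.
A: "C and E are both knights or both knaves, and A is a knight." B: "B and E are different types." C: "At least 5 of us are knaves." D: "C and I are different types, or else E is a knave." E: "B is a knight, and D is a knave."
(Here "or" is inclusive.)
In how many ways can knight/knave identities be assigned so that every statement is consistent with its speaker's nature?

4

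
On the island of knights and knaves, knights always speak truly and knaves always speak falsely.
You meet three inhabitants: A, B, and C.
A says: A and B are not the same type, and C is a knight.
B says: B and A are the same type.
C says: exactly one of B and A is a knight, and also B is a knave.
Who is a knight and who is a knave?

A is a knight; "A and B are not the same type, and C is a knight" is True, as required.
B is a knave, and the claim "B and A are the same type" is indeed False.
C is a knight; "exactly one of B and A is a knight, and also B is a knave" is True, as required.

A is a knight, B is a knave, and C is a knight.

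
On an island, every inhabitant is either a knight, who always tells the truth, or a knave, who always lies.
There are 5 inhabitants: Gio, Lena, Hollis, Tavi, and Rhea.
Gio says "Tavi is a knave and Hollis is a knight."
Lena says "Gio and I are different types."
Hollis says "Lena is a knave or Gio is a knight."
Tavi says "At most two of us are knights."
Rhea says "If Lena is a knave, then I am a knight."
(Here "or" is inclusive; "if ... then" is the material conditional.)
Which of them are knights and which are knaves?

As a knave, Gio's statement "Tavi is a knave and Hollis is a knight" should be False; it is.
Lena is a knave, so "Gio and I are different types" must be False — and it is.
Hollis (knight): "Lena is a knave or Gio is a knight" — True. ✓
Since Tavi is a knight, "at most two of us are knights" needs to be True, which holds.
Rhea is a knave; "if Lena is a knave, then I am a knight" is False, as required.

Knights: Hollis and Tavi. Knaves: Gio, Lena, and Rhea.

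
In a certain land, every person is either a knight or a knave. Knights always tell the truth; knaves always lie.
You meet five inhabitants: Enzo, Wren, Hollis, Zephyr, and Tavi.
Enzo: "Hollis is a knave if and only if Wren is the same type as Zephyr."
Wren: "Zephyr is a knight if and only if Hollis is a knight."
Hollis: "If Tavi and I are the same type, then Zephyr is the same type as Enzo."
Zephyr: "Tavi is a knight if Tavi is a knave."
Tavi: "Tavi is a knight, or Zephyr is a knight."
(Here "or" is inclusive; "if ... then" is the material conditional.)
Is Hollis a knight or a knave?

Consistent assignments: {Enzo=knave, Wren=knave, Hollis=knight, Zephyr=knave, Tavi=knave}
In every consistent assignment, Hollis is a knight.

Hollis is a knight.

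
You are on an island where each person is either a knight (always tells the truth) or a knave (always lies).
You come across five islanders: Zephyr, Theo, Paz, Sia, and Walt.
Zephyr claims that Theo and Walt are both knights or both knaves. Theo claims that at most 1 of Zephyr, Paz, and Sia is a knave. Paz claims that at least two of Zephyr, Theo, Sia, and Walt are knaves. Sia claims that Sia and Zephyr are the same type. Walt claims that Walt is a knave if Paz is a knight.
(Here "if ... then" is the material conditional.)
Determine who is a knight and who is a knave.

Zephyr is a knight, Theo is a knight, Paz is a knave, Sia is a knight, and Walt is a knight.

As a knight, Zephyr's statement "Theo and Walt are both knights or both knaves" should be True; it is.
Since Theo is a knight, "at most 1 of Zephyr, Paz, and Sia is a knave" needs to be True, which holds.
Paz (knave): "at least two of Zephyr, Theo, Sia, and Walt are knaves" — False. ✓
Sia is a knight; "Sia and Zephyr are the same type" is True, as required.
Walt (knight): "Walt is a knave if Paz is a knight" — True. ✓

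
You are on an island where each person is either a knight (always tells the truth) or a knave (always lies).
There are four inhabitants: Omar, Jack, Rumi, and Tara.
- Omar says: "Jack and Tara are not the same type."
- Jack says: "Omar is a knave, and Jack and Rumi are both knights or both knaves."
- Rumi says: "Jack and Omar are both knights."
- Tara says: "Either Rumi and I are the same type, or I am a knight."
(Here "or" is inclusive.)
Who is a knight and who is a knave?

As a knight, Omar's statement "Jack and Tara are not the same type" should be True; it is.
Jack is a knave, so "Omar is a knave, and Jack and Rumi are both knights or both knaves" must be False — and it is.
Rumi is a knave; "Jack and Omar are both knights" is False, as required.
As a knight, Tara's statement "either Rumi and I are the same type, or I am a knight" should be True; it is.

Omar is a knight, Jack is a knave, Rumi is a knave, and Tara is a knight.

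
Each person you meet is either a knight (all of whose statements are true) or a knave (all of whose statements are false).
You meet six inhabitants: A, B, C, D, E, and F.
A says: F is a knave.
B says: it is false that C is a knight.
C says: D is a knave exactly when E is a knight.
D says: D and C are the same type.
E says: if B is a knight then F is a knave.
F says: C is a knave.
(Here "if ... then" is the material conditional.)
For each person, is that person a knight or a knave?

A (knight): "F is a knave" — true. ✓
B (knave): "it is false that C is a knight" — False. ✓
C is a knight; "D is a knave exactly when E is a knight" is true, as required.
D is a knave; "D and C are the same type" is False, as required.
E (knight): "if B is a knight then F is a knave" — true. ✓
Since F is a knave, "C is a knave" needs to be False, which holds.

A is a knight, B is a knave, C is a knight, D is a knave, E is a knight, and F is a knave.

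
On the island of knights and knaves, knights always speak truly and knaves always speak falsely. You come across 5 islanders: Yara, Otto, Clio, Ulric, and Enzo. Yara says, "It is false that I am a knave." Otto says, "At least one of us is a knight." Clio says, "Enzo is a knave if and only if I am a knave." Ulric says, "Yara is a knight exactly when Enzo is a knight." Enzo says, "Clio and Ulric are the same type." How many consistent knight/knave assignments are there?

2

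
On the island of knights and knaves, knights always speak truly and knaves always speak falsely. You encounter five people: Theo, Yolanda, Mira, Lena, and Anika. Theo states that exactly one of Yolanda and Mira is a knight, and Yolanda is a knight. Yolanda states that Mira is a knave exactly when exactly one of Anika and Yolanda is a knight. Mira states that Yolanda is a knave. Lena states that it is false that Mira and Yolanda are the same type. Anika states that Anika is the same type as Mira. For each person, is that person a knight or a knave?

Theo is a knave, so "exactly one of Yolanda and Mira is a knight, and Yolanda is a knight" must be false — and it is.
Yolanda is a knave, so "Mira is a knave exactly when exactly one of Anika and Yolanda is a knight" must be false — and it is.
As a knight, Mira's statement "Yolanda is a knave" should be True; it is.
Since Lena is a knight, "it is false that Mira and Yolanda are the same type" needs to be True, which holds.
As a knight, Anika's statement "Anika is the same type as Mira" should be True; it is.

Theo is a knave, Yolanda is a knave, Mira is a knight, Lena is a knight, and Anika is a knight.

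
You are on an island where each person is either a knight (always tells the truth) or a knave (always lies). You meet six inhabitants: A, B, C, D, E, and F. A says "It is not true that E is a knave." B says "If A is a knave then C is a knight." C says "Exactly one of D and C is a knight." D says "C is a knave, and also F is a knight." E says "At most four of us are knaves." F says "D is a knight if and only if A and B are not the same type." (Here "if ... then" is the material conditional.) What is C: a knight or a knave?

C is a knight.

Consistent assignments: {A=knight, B=knight, C=knight, D=knave, E=knight, F=knight}
In every consistent assignment, C is a knight.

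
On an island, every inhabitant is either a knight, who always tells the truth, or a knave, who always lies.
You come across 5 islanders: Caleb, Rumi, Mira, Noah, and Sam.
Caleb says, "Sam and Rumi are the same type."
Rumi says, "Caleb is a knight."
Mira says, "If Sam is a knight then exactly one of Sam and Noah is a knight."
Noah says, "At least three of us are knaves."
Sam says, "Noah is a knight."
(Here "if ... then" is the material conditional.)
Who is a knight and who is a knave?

Caleb is a knave, Rumi is a knave, Mira is a knave, Noah is a knight, and Sam is a knight.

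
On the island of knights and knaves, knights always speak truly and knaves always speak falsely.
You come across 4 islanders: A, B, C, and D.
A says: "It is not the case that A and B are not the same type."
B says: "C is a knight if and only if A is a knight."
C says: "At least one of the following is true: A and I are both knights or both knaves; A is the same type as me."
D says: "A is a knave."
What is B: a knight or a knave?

Consistent assignments: {A=knight, B=knight, C=knight, D=knave}
In every consistent assignment, B is a knight.

B is a knight.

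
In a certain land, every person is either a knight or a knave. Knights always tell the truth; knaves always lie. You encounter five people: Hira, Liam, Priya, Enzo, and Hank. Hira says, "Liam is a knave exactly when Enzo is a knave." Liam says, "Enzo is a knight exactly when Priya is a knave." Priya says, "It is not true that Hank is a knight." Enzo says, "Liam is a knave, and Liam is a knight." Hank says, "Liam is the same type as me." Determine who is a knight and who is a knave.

Knights: Liam and Priya. Knaves: Hira, Enzo, and Hank.

Since Hira is a knave, "Liam is a knave exactly when Enzo is a knave" needs to be false, which holds.
As a knight, Liam's statement "Enzo is a knight exactly when Priya is a knave" should be true; it is.
Priya is a knight, so "it is not true that Hank is a knight" must be true — and it is.
Enzo is a knave, so "Liam is a knave, and Liam is a knight" must be false — and it is.
As a knave, Hank's statement "Liam is the same type as me" should be false; it is.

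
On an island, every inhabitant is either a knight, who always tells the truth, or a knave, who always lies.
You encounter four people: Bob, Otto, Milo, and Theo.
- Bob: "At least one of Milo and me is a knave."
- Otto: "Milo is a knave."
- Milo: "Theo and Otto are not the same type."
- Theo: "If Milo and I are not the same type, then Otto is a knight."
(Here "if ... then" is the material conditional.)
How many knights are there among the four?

The unique consistent assignment is Bob=knight, Otto=knight, Milo=knave, Theo=knight.
That has 3 knights.

3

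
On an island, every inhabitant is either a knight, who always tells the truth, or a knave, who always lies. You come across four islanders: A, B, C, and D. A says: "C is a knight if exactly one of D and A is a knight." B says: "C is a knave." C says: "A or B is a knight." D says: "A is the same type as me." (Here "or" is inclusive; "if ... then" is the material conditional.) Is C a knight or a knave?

C is a knight.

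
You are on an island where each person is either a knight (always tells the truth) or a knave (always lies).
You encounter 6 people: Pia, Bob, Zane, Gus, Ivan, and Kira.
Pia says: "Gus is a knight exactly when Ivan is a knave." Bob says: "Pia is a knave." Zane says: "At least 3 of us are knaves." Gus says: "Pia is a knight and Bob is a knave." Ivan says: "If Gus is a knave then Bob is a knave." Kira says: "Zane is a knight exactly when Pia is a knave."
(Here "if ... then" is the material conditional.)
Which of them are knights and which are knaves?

Since Pia is a knave, "Gus is a knight exactly when Ivan is a knave" needs to be false, which holds.
Since Bob is a knight, "Pia is a knave" needs to be true, which holds.
Zane (knight): "at least 3 of us are knaves" — true. ✓
Gus is a knave, and the claim "Pia is a knight and Bob is a knave" is indeed false.
Ivan is a knave; "if Gus is a knave then Bob is a knave" is false, as required.
Kira is a knight, and the claim "Zane is a knight exactly when Pia is a knave" is indeed true.

Knights: Bob, Zane, and Kira. Knaves: Pia, Gus, and Ivan.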